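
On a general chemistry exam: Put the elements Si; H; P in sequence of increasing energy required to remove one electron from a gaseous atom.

H is in period 1, group 1; Si is in period 3, group 14; P is in period 3, group 15.
IE₁ increases left→right with effective nuclear charge and decreases top→bottom as the valence shell moves farther out.
Here both period and group differ, so the two effects have to be weighed against each other.
P > Si: P lies to the right of Si in period 3, so the across-period effect alone puts P higher.
H > P: period and group pull opposite ways; the down-group shift dominates (1312 vs 1012 kJ/mol).
For reference (kJ/mol): H 1312, Si 786, P 1012.
So from lowest to highest: Si < P < H.

Si < P < H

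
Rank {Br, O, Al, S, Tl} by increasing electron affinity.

Tl < Al < O < S < Br

O is in period 2, group 16; Al is in period 3, group 13; S is in period 3, group 16; Br is in period 4, group 17; Tl is in period 6, group 13.
Atoms with high Z_eff and room in the valence shell (especially the halogens) have the most exothermic electron affinities.
These span different periods and groups, so the two trends combine.
Al > Tl: Al sits above Tl in group 13, so the down-group effect alone puts Al higher.
O > Al: both effects reinforce here, so O is clearly the higher of the two.
S > O: this pair runs against the simple trend — see the exception note.
Br > S: period and group pull opposite ways; the across-period shift dominates (325 vs 200 kJ/mol).
Note the exception: S has a higher electron affinity than O, contrary to the simple trend — the compact 2p subshell of O repels the added electron more than S's larger 3p does.
Approximate values (kJ/mol): O 141, Al 42, S 200, Br 325, Tl 19.
So from lowest to highest: Tl < Al < O < S < Br.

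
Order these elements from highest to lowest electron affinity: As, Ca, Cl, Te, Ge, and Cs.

Cl is in period 3, group 17; Ca is in period 4, group 2; Ge is in period 4, group 14; As is in period 4, group 15; Te is in period 5, group 16; Cs is in period 6, group 1.
Atoms with high Z_eff and room in the valence shell (especially the halogens) have the most exothermic electron affinities.
Here both period and group differ, so the two effects have to be weighed against each other.
Cs > Ca: this pair runs against the simple trend — see the exception note.
As > Cs: both effects reinforce here, so As is clearly the higher of the two.
Ge > As: this pair runs against the simple trend — see the exception note.
Te > Ge: period and group pull opposite ways; the across-period shift dominates (190 vs 119 kJ/mol).
Cl > Te: both effects reinforce here, so Cl is clearly the higher of the two.
Note the exception: Cs has a higher electron affinity than Ca, contrary to the simple trend — adding an electron to Ca (ns²) has to open a new, higher-energy np subshell, which is unfavourable.
Note the exception: Ge has a higher electron affinity than As, contrary to the simple trend — adding an electron to As's half-filled 4p³ is unfavourable, so Ge (4p²) has the more exothermic EA.
Tabulated electron affinity (kJ/mol): Cl 349, Ca 2, Ge 119, As 78, Te 190, Cs 46.
So from highest to lowest: Cl > Te > Ge > As > Cs > Ca.

Cl, Te, Ge, As, Cs, Ca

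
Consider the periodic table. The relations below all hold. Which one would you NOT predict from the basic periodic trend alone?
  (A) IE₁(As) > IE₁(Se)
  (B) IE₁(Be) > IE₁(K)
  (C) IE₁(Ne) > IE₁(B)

(A)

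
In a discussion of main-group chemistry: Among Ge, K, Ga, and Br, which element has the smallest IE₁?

K

First ionization energy rises across a period (greater Z_eff holds electrons more tightly) and falls down a group (valence electrons are farther from the nucleus).
All lie in period 4, so first ionization energy increases left to right.
The smallest IE₁ among these belongs to K.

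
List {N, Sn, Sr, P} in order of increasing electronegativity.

Sr < Sn < P < N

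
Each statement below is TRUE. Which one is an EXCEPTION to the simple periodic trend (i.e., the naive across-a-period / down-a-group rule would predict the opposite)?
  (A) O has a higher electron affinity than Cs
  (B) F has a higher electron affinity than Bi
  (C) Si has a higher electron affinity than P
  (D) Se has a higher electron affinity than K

(C)

The general trend: electron affinity increases across a period and decreases down a group.
(A) O (period 2, group 16) vs Cs (period 6, group 1): the stated order agrees with the simple trend.
(B) F (period 2, group 17) vs Bi (period 6, group 15): the stated order agrees with the simple trend.
(C) Si (period 3, group 14) vs P (period 3, group 15): the stated order contradicts the simple trend.
(D) Se (period 4, group 16) vs K (period 4, group 1): the stated order agrees with the simple trend.
The exception is (C): adding an electron to P's half-filled 3p³ is unfavourable, so Si (3p²) has the more exothermic EA.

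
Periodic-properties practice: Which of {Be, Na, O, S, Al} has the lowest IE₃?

The third ionization energy removes an electron from the +2 ion. For each element: Be²⁺ is the bare [He] core; Na²⁺ is already 1 electron into the core; O²⁺ still has 4 valence electrons; S²⁺ still has 4 valence electrons; Al²⁺ still has 1 valence electron.
Core electrons are held far more tightly than valence electrons, so Na and Be top the IE_3 order.
Valence configurations: O²⁺ [He]2s²2p², S²⁺ [Ne]3s²3p², Al²⁺ [Ne]3s¹.
Approximate IE_3 values (kJ/mol): Be 14849, Na 6910, O 5300, S 3357, Al 2745.
Putting it together, IE_3: Al < S < O < Na < Be.

Al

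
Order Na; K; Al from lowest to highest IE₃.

After 2 electrons have been removed, what remains? Na²⁺ is already 1 electron into the core; K²⁺ is already 1 electron into the core; Al²⁺ still has 1 valence electron.
Pulling an electron out of a noble-gas core costs far more than removing a remaining valence electron, so K and Na sit at the high end of IE_3.
The numbers (kJ/mol): Na 6910, K 4420, Al 2745.
Overall IE_3 order: Al < K < Na.

Al < K < Na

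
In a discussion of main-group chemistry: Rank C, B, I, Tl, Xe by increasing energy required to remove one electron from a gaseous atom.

B is in period 2, group 13; C is in period 2, group 14; I is in period 5, group 17; Xe is in period 5, group 18; Tl is in period 6, group 13.
IE₁ increases left→right with effective nuclear charge and decreases top→bottom as the valence shell moves farther out.
These span different periods and groups, so the two trends combine.
B > Tl: they share group 13; the group trend gives B the larger value.
I > B: period and group pull opposite ways; the across-period shift dominates (1008 vs 801 kJ/mol).
C > I: period and group pull opposite ways; the down-group shift dominates (1086 vs 1008 kJ/mol).
Xe > C: period and group pull opposite ways; the across-period shift dominates (1170 vs 1086 kJ/mol).
Approximate values (kJ/mol): B 801, C 1086, I 1008, Xe 1170, Tl 589.
So from lowest to highest: Tl < B < I < C < Xe.

Tl < B < I < C < Xe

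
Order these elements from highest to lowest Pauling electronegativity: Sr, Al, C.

C, Al, Sr

Atoms toward the upper right of the periodic table pull bonding electrons most strongly.
Here both period and group differ, so the two effects have to be weighed against each other.
Al > Sr: both effects reinforce here, so Al is clearly the higher of the two.
C > Al: relative to Al, both the across-period and down-group shifts push C's electronegativity up.
Tabulated electronegativity (Pauling): C 2.55, Al 1.61, Sr 0.95.
So from highest to lowest: C > Al > Sr.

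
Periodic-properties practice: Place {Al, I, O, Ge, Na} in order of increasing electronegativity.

Na < Al < Ge < I < O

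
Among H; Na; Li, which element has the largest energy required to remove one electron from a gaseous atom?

H is in period 1, group 1; Li is in period 2, group 1; Na is in period 3, group 1.
Across a period the outer electron is held more tightly (higher IE₁); down a group it sits in a higher shell, more shielded, and comes off more easily.
All are in group 1, so first ionization energy increases up the group.
The largest energy required to remove one electron from a gaseous atom among these belongs to H.

H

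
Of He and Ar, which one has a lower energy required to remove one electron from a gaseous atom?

Ar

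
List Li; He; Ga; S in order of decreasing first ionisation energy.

He, S, Ga, Li

He is in period 1, group 18; Li is in period 2, group 1; S is in period 3, group 16; Ga is in period 4, group 13.
Across a period the outer electron is held more tightly (higher IE₁); down a group it sits in a higher shell, more shielded, and comes off more easily.
Here both period and group differ, so the two effects have to be weighed against each other.
Ga > Li: period and group pull opposite ways; the across-period shift dominates (579 vs 520 kJ/mol).
S > Ga: relative to Ga, both the across-period and down-group shifts push S's first ionization energy up.
He > S: relative to S, both the across-period and down-group shifts push He's first ionization energy up.
For reference (kJ/mol): He 2372, Li 520, S 1000, Ga 579.
So from highest to lowest: He > S > Ga > Li.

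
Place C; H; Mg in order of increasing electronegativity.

H is in period 1, group 1; C is in period 2, group 14; Mg is in period 3, group 2.
Atoms toward the upper right of the periodic table pull bonding electrons most strongly.
Here both period and group differ, so the two effects have to be weighed against each other.
H > Mg: the two effects oppose for this pair; the down-group effect wins (2.20 vs 1.31).
C > H: the two effects oppose for this pair; the across-period effect wins (2.55 vs 2.20).
Tabulated electronegativity (Pauling): H 2.20, C 2.55, Mg 1.31.
So from lowest to highest: Mg < H < C.

Mg, H, C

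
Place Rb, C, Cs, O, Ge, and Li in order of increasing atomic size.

O < C < Ge < Li < Rb < Cs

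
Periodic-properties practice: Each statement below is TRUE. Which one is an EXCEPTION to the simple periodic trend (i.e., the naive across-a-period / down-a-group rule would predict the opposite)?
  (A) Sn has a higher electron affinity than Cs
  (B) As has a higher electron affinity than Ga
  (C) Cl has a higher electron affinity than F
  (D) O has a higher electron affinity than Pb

The general trend: electron affinity increases across a period and decreases down a group.
(A) Sn (period 5, group 14) vs Cs (period 6, group 1): the stated order agrees with the simple trend.
(B) As (period 4, group 15) vs Ga (period 4, group 13): the stated order agrees with the simple trend.
(C) Cl (period 3, group 17) vs F (period 2, group 17): the stated order contradicts the simple trend.
(D) O (period 2, group 16) vs Pb (period 6, group 14): the stated order agrees with the simple trend.
The exception is (C): F's small 2p subshell makes the incoming electron feel strong e⁻–e⁻ repulsion, so Cl actually releases more energy on gaining an electron.

(C)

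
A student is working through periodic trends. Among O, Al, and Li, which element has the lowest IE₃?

The third ionization energy removes an electron from the +2 ion. For each element: O²⁺ still has 4 valence electrons; Al²⁺ still has 1 valence electron; Li²⁺ is already 1 electron into the core.
Pulling an electron out of a noble-gas core costs far more than removing a remaining valence electron, so Li sits at the high end of IE_3.
Valence configurations: O²⁺ [He]2s²2p², Al²⁺ [Ne]3s¹.
The numbers (kJ/mol): O 5300, Al 2745, Li 11815.
Hence IE_3: Al < O < Li.

Al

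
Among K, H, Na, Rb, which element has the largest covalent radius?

Rb

Radius decreases left→right (rising Z_eff, same n) and increases top→bottom (higher n).
All are in group 1, so atomic radius increases down the group.
The largest covalent radius among these belongs to Rb.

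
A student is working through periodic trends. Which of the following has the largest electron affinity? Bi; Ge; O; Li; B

Electron affinity generally becomes more exothermic across a period toward the halogens and less exothermic down a group.
Neither a single period nor a single group — weigh both effects.
Li > B: this pair runs against the simple trend — see the exception note.
Bi > Li: period and group pull opposite ways; the across-period shift dominates (91 vs 60 kJ/mol).
Ge > Bi: the two effects oppose for this pair; the down-group effect wins (119 vs 91 kJ/mol).
O > Ge: relative to Ge, both the across-period and down-group shifts push O's electron affinity up.
Note the exception: Li has a higher electron affinity than B, contrary to the simple trend — B's ns²np¹ configuration gives only a small electron affinity — the sparsely filled np subshell binds an added electron weakly.
For reference (kJ/mol): Li 60, B 27, O 141, Ge 119, Bi 91.
The largest electron affinity among these belongs to O.

O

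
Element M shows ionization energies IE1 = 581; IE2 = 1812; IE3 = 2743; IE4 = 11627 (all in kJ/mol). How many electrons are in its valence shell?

Look for the largest jump between consecutive ionization energies: IE4/IE3 ≈ 4.2, far larger than any earlier ratio.
That jump marks the point where a core electron is being removed. So the atom has 3 valence electrons.

3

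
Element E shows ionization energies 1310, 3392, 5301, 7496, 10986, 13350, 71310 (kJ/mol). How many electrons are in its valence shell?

Look for the largest jump between consecutive ionization energies: IE7/IE6 ≈ 5.3, far larger than any earlier ratio.
That jump marks the point where a core electron is being removed. So the atom has 6 valence electrons.

6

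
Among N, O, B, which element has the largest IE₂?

Consider each +1 ion: N⁺ still has 4 valence electrons; O⁺ still has 5 valence electrons; B⁺ still has 2 valence electrons.
All are still removing valence electrons, so compare the +1 ions as you would atoms: IE_2 generally rises across a period (higher Z_eff) and falls down a group (larger shell), subject to the usual subshell exceptions.
Valence configurations: N⁺ [He]2s²2p², O⁺ [He]2s²2p³, B⁺ [He]2s².
Tabulated IE_2 (kJ/mol): N 2856, O 3388, B 2427.
Overall IE_2 order: B < N < O.

O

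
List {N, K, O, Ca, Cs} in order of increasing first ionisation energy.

N is in period 2, group 15; O is in period 2, group 16; K is in period 4, group 1; Ca is in period 4, group 2; Cs is in period 6, group 1.
Removing the outermost electron gets harder across a period and easier down a group.
Neither a single period nor a single group — weigh both effects.
K > Cs: they share group 1; the group trend gives K the larger value.
Ca > K: Ca lies to the right of K in period 4, so the across-period effect alone puts Ca higher.
O > Ca: both effects reinforce here, so O is clearly the higher of the two.
N > O: this pair runs against the simple trend — see the exception note.
Note the exception: N has a higher first ionization energy than O, contrary to the simple trend — pairing an electron in O's 2p⁴ costs repulsion energy, so O ionizes more easily than half-filled N (2p³).
Tabulated first ionization energy (kJ/mol): N 1402, O 1314, K 419, Ca 590, Cs 376.
So from lowest to highest: Cs < K < Ca < O < N.

Cs, K, Ca, O, N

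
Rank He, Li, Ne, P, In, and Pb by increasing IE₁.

Removing the outermost electron gets harder across a period and easier down a group.
These span different periods and groups, so the two trends combine.
In > Li: the two effects oppose for this pair; the across-period effect wins (558 vs 520 kJ/mol).
Pb > In: period and group pull opposite ways; the across-period shift dominates (716 vs 558 kJ/mol).
P > Pb: both effects reinforce here, so P is clearly the higher of the two.
Ne > P: both effects reinforce here, so Ne is clearly the higher of the two.
He > Ne: they share group 18; the group trend gives He the larger value.
Tabulated first ionization energy (kJ/mol): He 2372, Li 520, Ne 2081, P 1012, In 558, Pb 716.
So from lowest to highest: Li < In < Pb < P < Ne < He.

Li < In < Pb < P < Ne < He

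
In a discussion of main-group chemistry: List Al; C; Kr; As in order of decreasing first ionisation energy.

C is in period 2, group 14; Al is in period 3, group 13; As is in period 4, group 15; Kr is in period 4, group 18.
Across a period the outer electron is held more tightly (higher IE₁); down a group it sits in a higher shell, more shielded, and comes off more easily.
These span different periods and groups, so the two trends combine.
As > Al: period and group pull opposite ways; the across-period shift dominates (947 vs 578 kJ/mol).
C > As: the two effects oppose for this pair; the down-group effect wins (1086 vs 947 kJ/mol).
Kr > C: period and group pull opposite ways; the across-period shift dominates (1351 vs 1086 kJ/mol).
For reference (kJ/mol): C 1086, Al 578, As 947, Kr 1351.
So from highest to lowest: Kr > C > As > Al.

Kr > C > As > Al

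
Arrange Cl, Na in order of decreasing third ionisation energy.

Na > Cl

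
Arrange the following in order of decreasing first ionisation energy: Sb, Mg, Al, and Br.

Br > Sb > Mg > Al

Removing the outermost electron gets harder across a period and easier down a group.
These span different periods and groups, so the two trends combine.
Mg > Al: this pair runs against the simple trend — see the exception note.
Sb > Mg: the two effects oppose for this pair; the across-period effect wins (831 vs 738 kJ/mol).
Br > Sb: relative to Sb, both the across-period and down-group shifts push Br's first ionization energy up.
Note the exception: Mg has a higher first ionization energy than Al, contrary to the simple trend — Al's single 3p electron is easier to remove than one from Mg's filled 3s².
Tabulated first ionization energy (kJ/mol): Mg 738, Al 578, Br 1140, Sb 831.
So from highest to lowest: Br > Sb > Mg > Al.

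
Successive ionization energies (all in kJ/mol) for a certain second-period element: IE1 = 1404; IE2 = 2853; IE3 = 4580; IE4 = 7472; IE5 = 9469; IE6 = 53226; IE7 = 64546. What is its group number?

Group 15

Look for the largest jump between consecutive ionization energies: IE6/IE5 ≈ 5.6, far larger than any earlier ratio.
That jump marks the point where a core electron is being removed. So the atom has 5 valence electrons.
A main-group element with 5 valence electrons is in group 15.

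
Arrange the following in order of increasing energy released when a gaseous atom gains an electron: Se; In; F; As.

In < As < Se < F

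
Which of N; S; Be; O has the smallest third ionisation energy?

S

IE_3 is the cost of taking one more electron from the +2 cation: N²⁺ still has 3 valence electrons; S²⁺ still has 4 valence electrons; Be²⁺ is the bare [He] core; O²⁺ still has 4 valence electrons.
Breaking into a closed-shell core is much more expensive than removing a leftover valence electron — Be has the largest IE_3 here.
Valence configurations: N²⁺ [He]2s²2p¹, S²⁺ [Ne]3s²3p², O²⁺ [He]2s²2p².
The numbers (kJ/mol): N 4578, S 3357, Be 14849, O 5300.
Putting it together, IE_3: S < N < O < Be.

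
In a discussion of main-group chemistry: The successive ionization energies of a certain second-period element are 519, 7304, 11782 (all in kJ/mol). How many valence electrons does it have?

1

Look for the largest jump between consecutive ionization energies: IE2/IE1 ≈ 14.1, far larger than any earlier ratio.
That jump marks the point where a core electron is being removed. So the atom has 1 valence electron.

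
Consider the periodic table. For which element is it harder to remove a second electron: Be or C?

C

Consider each +1 ion: Be⁺ still has 1 valence electron; C⁺ still has 3 valence electrons.
All are still removing valence electrons, so compare the +1 ions as you would atoms: IE_2 generally rises across a period (higher Z_eff) and falls down a group (larger shell), subject to the usual subshell exceptions.
Valence configurations: Be⁺ [He]2s¹, C⁺ [He]2s²2p¹.
The numbers (kJ/mol): Be 1757, C 2353.
Putting it together, IE_2: Be < C.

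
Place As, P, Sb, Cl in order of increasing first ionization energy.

IE₁ increases left→right with effective nuclear charge and decreases top→bottom as the valence shell moves farther out.
These span different periods and groups, so the two trends combine.
As > Sb: As sits above Sb in group 15, so the down-group effect alone puts As higher.
P > As: P sits above As in group 15, so the down-group effect alone puts P higher.
Cl > P: Cl lies to the right of P in period 3, so the across-period effect alone puts Cl higher.
Approximate values (kJ/mol): P 1012, Cl 1251, As 947, Sb 831.
So from lowest to highest: Sb < As < P < Cl.

Sb < As < P < Cl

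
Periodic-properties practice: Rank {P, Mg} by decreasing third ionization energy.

The third ionization energy removes an electron from the +2 ion. For each element: P²⁺ still has 3 valence electrons; Mg²⁺ is the bare [Ne] core.
Core electrons are held far more tightly than valence electrons, so Mg tops the IE_3 order.
Approximate IE_3 values (kJ/mol): P 2914, Mg 7733.
So the third ionization energies run P < Mg.

Mg > P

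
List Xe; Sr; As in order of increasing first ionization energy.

Sr < As < Xe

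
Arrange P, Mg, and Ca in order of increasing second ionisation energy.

Ca, Mg, P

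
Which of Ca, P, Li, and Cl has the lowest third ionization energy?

The third ionization energy removes an electron from the +2 ion. For each element: Ca²⁺ is the bare [Ar] core; P²⁺ still has 3 valence electrons; Li²⁺ is already 1 electron into the core; Cl²⁺ still has 5 valence electrons.
Breaking into a closed-shell core is much more expensive than removing a leftover valence electron — Ca and Li have the largest IE_3 here.
Valence configurations: P²⁺ [Ne]3s²3p¹, Cl²⁺ [Ne]3s²3p³.
Tabulated IE_3 (kJ/mol): Ca 4912, P 2914, Li 11815, Cl 3822.
Hence IE_3: P < Cl < Ca < Li.

P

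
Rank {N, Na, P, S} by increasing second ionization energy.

P < S < N < Na

Consider each +1 ion: N⁺ still has 4 valence electrons; Na⁺ is the bare [Ne] core; P⁺ still has 4 valence electrons; S⁺ still has 5 valence electrons.
Core electrons are held far more tightly than valence electrons, so Na tops the IE_2 order.
Valence configurations: N⁺ [He]2s²2p², P⁺ [Ne]3s²3p², S⁺ [Ne]3s²3p³.
The numbers (kJ/mol): N 2856, Na 4562, P 1907, S 2252.
So the second ionization energies run P < S < N < Na.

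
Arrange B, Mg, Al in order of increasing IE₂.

Mg < Al < B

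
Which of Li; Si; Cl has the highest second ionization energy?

Li

IE_2 is the cost of taking one more electron from the +1 cation: Li⁺ is the bare [He] core; Si⁺ still has 3 valence electrons; Cl⁺ still has 6 valence electrons.
Breaking into a closed-shell core is much more expensive than removing a leftover valence electron — Li has the largest IE_2 here.
Valence configurations: Si⁺ [Ne]3s²3p¹, Cl⁺ [Ne]3s²3p⁴.
The numbers (kJ/mol): Li 7298, Si 1577, Cl 2298.
So the second ionization energies run Si < Cl < Li.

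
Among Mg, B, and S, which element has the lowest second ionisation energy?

Mg

Consider each +1 ion: Mg⁺ still has 1 valence electron; B⁺ still has 2 valence electrons; S⁺ still has 5 valence electrons.
All are still removing valence electrons, so compare the +1 ions as you would atoms: IE_2 generally rises across a period (higher Z_eff) and falls down a group (larger shell), subject to the usual subshell exceptions.
Valence configurations: Mg⁺ [Ne]3s¹, B⁺ [He]2s², S⁺ [Ne]3s²3p³.
The numbers (kJ/mol): Mg 1451, B 2427, S 2252.
Hence IE_2: Mg < S < B.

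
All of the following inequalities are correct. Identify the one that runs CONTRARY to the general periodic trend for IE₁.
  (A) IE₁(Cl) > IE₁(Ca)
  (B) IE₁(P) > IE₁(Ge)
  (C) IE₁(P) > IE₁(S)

(C)

The general trend: IE₁ increases across a period and decreases down a group.
(A) Cl (period 3, group 17) vs Ca (period 4, group 2): the stated order agrees with the simple trend.
(B) P (period 3, group 15) vs Ge (period 4, group 14): the stated order agrees with the simple trend.
(C) P (period 3, group 15) vs S (period 3, group 16): the stated order contradicts the simple trend.
The exception is (C): S (3p⁴) ionizes more easily than half-filled P (3p³) because the paired 3p electron in S is pushed out by e⁻–e⁻ repulsion.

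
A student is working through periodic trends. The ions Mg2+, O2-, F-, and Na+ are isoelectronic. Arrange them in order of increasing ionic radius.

All of these have 10 electrons, so size is governed by nuclear charge alone: the more protons, the stronger the pull on the same electron cloud, and the smaller the ion.
Nuclear charges: Mg2+ (Z=12), Na+ (Z=11), F- (Z=9), O2- (Z=8).
Smallest to largest: Mg2+ < Na+ < F- < O2-.

Mg2+ < Na+ < F- < O2-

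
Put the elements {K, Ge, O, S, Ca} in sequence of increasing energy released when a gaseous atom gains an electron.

Ca < K < Ge < O < S

O is in period 2, group 16; S is in period 3, group 16; K is in period 4, group 1; Ca is in period 4, group 2; Ge is in period 4, group 14.
Adding an electron releases more energy for atoms nearer the top right (short of the noble gases).
Here both period and group differ, so the two effects have to be weighed against each other.
K > Ca: this pair runs against the simple trend — see the exception note.
Ge > K: both are in period 4; the period trend gives Ge the larger value.
O > Ge: relative to Ge, both the across-period and down-group shifts push O's electron affinity up.
S > O: this pair runs against the simple trend — see the exception note.
Note the exception: K has a higher electron affinity than Ca, contrary to the simple trend — adding an electron to Ca (ns²) has to open a new, higher-energy np subshell, which is unfavourable.
Note the exception: S has a higher electron affinity than O, contrary to the simple trend — the compact 2p subshell of O repels the added electron more than S's larger 3p does.
Approximate values (kJ/mol): O 141, S 200, K 48, Ca 2, Ge 119.
So from lowest to highest: Ca < K < Ge < O < S.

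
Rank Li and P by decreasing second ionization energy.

After 1 electron has been removed, what remains? Li⁺ is the bare [He] core; P⁺ still has 4 valence electrons.
Core electrons are held far more tightly than valence electrons, so Li tops the IE_2 order.
The numbers (kJ/mol): Li 7298, P 1907.
So the second ionization energies run P < Li.

Li > P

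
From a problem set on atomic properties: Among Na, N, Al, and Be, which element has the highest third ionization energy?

IE_3 is the cost of taking one more electron from the +2 cation: Na²⁺ is already 1 electron into the core; N²⁺ still has 3 valence electrons; Al²⁺ still has 1 valence electron; Be²⁺ is the bare [He] core.
Core electrons are held far more tightly than valence electrons, so Na and Be top the IE_3 order.
Valence configurations: N²⁺ [He]2s²2p¹, Al²⁺ [Ne]3s¹.
The numbers (kJ/mol): Na 6910, N 4578, Al 2745, Be 14849.
Hence IE_3: Al < N < Na < Be.

Be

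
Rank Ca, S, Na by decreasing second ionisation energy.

IE_2 is the cost of taking one more electron from the +1 cation: Ca⁺ still has 1 valence electron; S⁺ still has 5 valence electrons; Na⁺ is the bare [Ne] core.
Breaking into a closed-shell core is much more expensive than removing a leftover valence electron — Na has the largest IE_2 here.
Valence configurations: Ca⁺ [Ar]4s¹, S⁺ [Ne]3s²3p³.
Tabulated IE_2 (kJ/mol): Ca 1145, S 2252, Na 4562.
Hence IE_2: Ca < S < Na.

Na, S, Ca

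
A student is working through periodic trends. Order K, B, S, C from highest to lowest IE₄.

B, C, K, S

After 3 electrons have been removed, what remains? K³⁺ is already 2 electrons into the core; B³⁺ is the bare [He] core; S³⁺ still has 3 valence electrons; C³⁺ still has 1 valence electron.
Usually core removal costs more than valence removal, but here the competition is close: a tightly held n=2 valence electron can cost more to remove than an n=3 core electron, so the actual values have to decide it.
Valence configurations: S³⁺ [Ne]3s²3p¹, C³⁺ [He]2s¹.
The numbers (kJ/mol): K 5877, B 25026, S 4556, C 6223.
Putting it together, IE_4: S < K < C < B.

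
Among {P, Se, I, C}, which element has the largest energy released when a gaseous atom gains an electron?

I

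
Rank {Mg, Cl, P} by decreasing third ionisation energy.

The third ionization energy removes an electron from the +2 ion. For each element: Mg²⁺ is the bare [Ne] core; Cl²⁺ still has 5 valence electrons; P²⁺ still has 3 valence electrons.
Breaking into a closed-shell core is much more expensive than removing a leftover valence electron — Mg has the largest IE_3 here.
Valence configurations: Cl²⁺ [Ne]3s²3p³, P²⁺ [Ne]3s²3p¹.
Approximate IE_3 values (kJ/mol): Mg 7733, Cl 3822, P 2914.
Hence IE_3: P < Cl < Mg.

Mg > Cl > P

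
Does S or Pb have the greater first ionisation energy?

S

S is in period 3, group 16; Pb is in period 6, group 14.
Across a period the outer electron is held more tightly (higher IE₁); down a group it sits in a higher shell, more shielded, and comes off more easily.
Neither a single period nor a single group — weigh both effects.
S > Pb: both effects reinforce here, so S is clearly the higher of the two.
For reference (kJ/mol): S 1000, Pb 716.
So S has the greater first ionisation energy (S > Pb).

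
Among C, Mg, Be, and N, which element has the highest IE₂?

N

The second ionization energy removes an electron from the +1 ion. For each element: C⁺ still has 3 valence electrons; Mg⁺ still has 1 valence electron; Be⁺ still has 1 valence electron; N⁺ still has 4 valence electrons.
All are still removing valence electrons, so compare the +1 ions as you would atoms: IE_2 generally rises across a period (higher Z_eff) and falls down a group (larger shell), subject to the usual subshell exceptions.
Valence configurations: C⁺ [He]2s²2p¹, Mg⁺ [Ne]3s¹, Be⁺ [He]2s¹, N⁺ [He]2s²2p².
Tabulated IE_2 (kJ/mol): C 2353, Mg 1451, Be 1757, N 2856.
Hence IE_2: Mg < Be < C < N.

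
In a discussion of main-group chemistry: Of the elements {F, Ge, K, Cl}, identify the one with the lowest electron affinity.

K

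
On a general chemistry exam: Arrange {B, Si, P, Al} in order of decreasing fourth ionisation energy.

Consider each +3 ion: B³⁺ is the bare [He] core; Si³⁺ still has 1 valence electron; P³⁺ still has 2 valence electrons; Al³⁺ is the bare [Ne] core.
Breaking into a closed-shell core is much more expensive than removing a leftover valence electron — Al and B have the largest IE_4 here.
Valence configurations: Si³⁺ [Ne]3s¹, P³⁺ [Ne]3s².
Tabulated IE_4 (kJ/mol): B 25026, Si 4356, P 4964, Al 11577.
Overall IE_4 order: Si < P < Al < B.

B > Al > P > Si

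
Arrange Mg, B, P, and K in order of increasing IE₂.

After 1 electron has been removed, what remains? Mg⁺ still has 1 valence electron; B⁺ still has 2 valence electrons; P⁺ still has 4 valence electrons; K⁺ is the bare [Ar] core.
Core electrons are held far more tightly than valence electrons, so K tops the IE_2 order.
Valence configurations: Mg⁺ [Ne]3s¹, B⁺ [He]2s², P⁺ [Ne]3s²3p².
Approximate IE_2 values (kJ/mol): Mg 1451, B 2427, P 1907, K 3052.
Putting it together, IE_2: Mg < P < B < K.

Mg < P < B < K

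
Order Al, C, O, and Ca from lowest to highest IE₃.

Al < C < Ca < O

The third ionization energy removes an electron from the +2 ion. For each element: Al²⁺ still has 1 valence electron; C²⁺ still has 2 valence electrons; O²⁺ still has 4 valence electrons; Ca²⁺ is the bare [Ar] core.
Usually core removal costs more than valence removal, but here the competition is close: a tightly held n=2 valence electron can cost more to remove than an n=3 core electron, so the actual values have to decide it.
Valence configurations: Al²⁺ [Ne]3s¹, C²⁺ [He]2s², O²⁺ [He]2s²2p².
Tabulated IE_3 (kJ/mol): Al 2745, C 4620, O 5300, Ca 4912.
Overall IE_3 order: Al < C < Ca < O.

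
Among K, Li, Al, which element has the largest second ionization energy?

After 1 electron has been removed, what remains? K⁺ is the bare [Ar] core; Li⁺ is the bare [He] core; Al⁺ still has 2 valence electrons.
Pulling an electron out of a noble-gas core costs far more than removing a remaining valence electron, so K and Li sit at the high end of IE_2.
Approximate IE_2 values (kJ/mol): K 3052, Li 7298, Al 1817.
So the second ionization energies run Al < K < Li.

Li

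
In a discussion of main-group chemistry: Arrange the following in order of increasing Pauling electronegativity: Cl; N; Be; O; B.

Be is in period 2, group 2; B is in period 2, group 13; N is in period 2, group 15; O is in period 2, group 16; Cl is in period 3, group 17.
Smaller atoms with higher effective nuclear charge are more electronegative.
Here both period and group differ, so the two effects have to be weighed against each other.
B > Be: B lies to the right of Be in period 2, so the across-period effect alone puts B higher.
N > B: both are in period 2; the period trend gives N the larger value.
Cl > N: the two effects oppose for this pair; the across-period effect wins (3.16 vs 3.04).
O > Cl: the two effects oppose for this pair; the down-group effect wins (3.44 vs 3.16).
For reference (Pauling): Be 1.57, B 2.04, N 3.04, O 3.44, Cl 3.16.
So from lowest to highest: Be < B < N < Cl < O.

Be < B < N < Cl < O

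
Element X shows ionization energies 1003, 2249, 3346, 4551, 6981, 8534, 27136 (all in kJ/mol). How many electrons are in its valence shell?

Look for the largest jump between consecutive ionization energies: IE7/IE6 ≈ 3.2, far larger than any earlier ratio.
That jump marks the point where a core electron is being removed. So the atom has 6 valence electrons.

6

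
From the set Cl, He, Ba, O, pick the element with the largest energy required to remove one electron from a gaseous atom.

He is in period 1, group 18; O is in period 2, group 16; Cl is in period 3, group 17; Ba is in period 6, group 2.
Removing the outermost electron gets harder across a period and easier down a group.
Neither a single period nor a single group — weigh both effects.
Cl > Ba: both effects reinforce here, so Cl is clearly the higher of the two.
O > Cl: period and group pull opposite ways; the down-group shift dominates (1314 vs 1251 kJ/mol).
He > O: relative to O, both the across-period and down-group shifts push He's first ionization energy up.
Approximate values (kJ/mol): He 2372, O 1314, Cl 1251, Ba 503.
The largest energy required to remove one electron from a gaseous atom among these belongs to He.

He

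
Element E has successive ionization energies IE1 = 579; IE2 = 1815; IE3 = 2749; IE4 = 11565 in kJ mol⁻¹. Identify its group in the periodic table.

Look for the largest jump between consecutive ionization energies: IE4/IE3 ≈ 4.2, far larger than any earlier ratio.
That jump marks the point where a core electron is being removed. So the atom has 3 valence electrons.
A main-group element with 3 valence electrons is in group 13.

Group 13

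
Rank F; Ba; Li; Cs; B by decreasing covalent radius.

Li is in period 2, group 1; B is in period 2, group 13; F is in period 2, group 17; Cs is in period 6, group 1; Ba is in period 6, group 2.
Across a period the added protons contract the valence shell; down a group each new principal shell makes the atom larger.
Neither a single period nor a single group — weigh both effects.
B > F: B lies to the left of F in period 2, so the across-period effect alone puts B larger.
Li > B: both are in period 2; the period trend gives Li the larger value.
Ba > Li: the two effects oppose for this pair; the down-group effect wins (196 vs 133 pm).
Cs > Ba: Cs lies to the left of Ba in period 6, so the across-period effect alone puts Cs larger.
Tabulated atomic radius (pm): Li 133, B 85, F 64, Cs 232, Ba 196.
So from largest to smallest: Cs > Ba > Li > B > F.

Cs, Ba, Li, B, F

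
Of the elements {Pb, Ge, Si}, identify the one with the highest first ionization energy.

Si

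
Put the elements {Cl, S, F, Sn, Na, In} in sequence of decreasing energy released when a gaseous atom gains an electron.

Cl > F > S > Sn > Na > In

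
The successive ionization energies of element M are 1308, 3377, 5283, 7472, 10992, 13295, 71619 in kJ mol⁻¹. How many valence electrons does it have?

6

Look for the largest jump between consecutive ionization energies: IE7/IE6 ≈ 5.4, far larger than any earlier ratio.
That jump marks the point where a core electron is being removed. So the atom has 6 valence electrons.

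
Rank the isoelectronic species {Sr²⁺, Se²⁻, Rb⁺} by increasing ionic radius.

Sr²⁺, Rb⁺, Se²⁻

All of these have 36 electrons, so size is governed by nuclear charge alone: the more protons, the stronger the pull on the same electron cloud, and the smaller the ion.
Nuclear charges: Sr²⁺ (Z=38), Rb⁺ (Z=37), Se²⁻ (Z=34).
Smallest to largest: Sr²⁺ < Rb⁺ < Se²⁻.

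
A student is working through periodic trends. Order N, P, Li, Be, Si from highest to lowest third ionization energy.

The third ionization energy removes an electron from the +2 ion. For each element: N²⁺ still has 3 valence electrons; P²⁺ still has 3 valence electrons; Li²⁺ is already 1 electron into the core; Be²⁺ is the bare [He] core; Si²⁺ still has 2 valence electrons.
Breaking into a closed-shell core is much more expensive than removing a leftover valence electron — Li and Be have the largest IE_3 here.
Valence configurations: N²⁺ [He]2s²2p¹, P²⁺ [Ne]3s²3p¹, Si²⁺ [Ne]3s².
P²⁺ loses a lone 3p electron whereas Si²⁺ must break into a filled 3s² pair, so IE_3(Si) > IE_3(P) even though P has the higher nuclear charge.
Approximate IE_3 values (kJ/mol): N 4578, P 2914, Li 11815, Be 14849, Si 3232.
So the third ionization energies run P < Si < N < Li < Be.

Be > Li > N > Si > P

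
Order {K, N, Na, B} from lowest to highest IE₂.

B < N < K < Na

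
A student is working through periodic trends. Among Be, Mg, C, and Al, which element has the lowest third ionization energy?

Al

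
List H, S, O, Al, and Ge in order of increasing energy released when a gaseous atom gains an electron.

Al < H < Ge < O < S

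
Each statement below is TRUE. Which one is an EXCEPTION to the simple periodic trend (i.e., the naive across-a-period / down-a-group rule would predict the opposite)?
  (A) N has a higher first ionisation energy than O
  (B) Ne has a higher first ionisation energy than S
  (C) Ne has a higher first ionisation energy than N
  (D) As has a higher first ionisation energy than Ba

The general trend: first ionisation energy increases across a period and decreases down a group.
(A) N (period 2, group 15) vs O (period 2, group 16): the stated order contradicts the simple trend.
(B) Ne (period 2, group 18) vs S (period 3, group 16): the stated order agrees with the simple trend.
(C) Ne (period 2, group 18) vs N (period 2, group 15): the stated order agrees with the simple trend.
(D) As (period 4, group 15) vs Ba (period 6, group 2): the stated order agrees with the simple trend.
The exception is (A): pairing an electron in O's 2p⁴ costs repulsion energy, so O ionizes more easily than half-filled N (2p³).

(A)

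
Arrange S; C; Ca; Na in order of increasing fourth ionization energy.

The fourth ionization energy removes an electron from the +3 ion. For each element: S³⁺ still has 3 valence electrons; C³⁺ still has 1 valence electron; Ca³⁺ is already 1 electron into the core; Na³⁺ is already 2 electrons into the core.
Core electrons are held far more tightly than valence electrons, so Ca and Na top the IE_4 order.
Valence configurations: S³⁺ [Ne]3s²3p¹, C³⁺ [He]2s¹.
Approximate IE_4 values (kJ/mol): S 4556, C 6223, Ca 6491, Na 9543.
Overall IE_4 order: S < C < Ca < Na.

S, C, Ca, Na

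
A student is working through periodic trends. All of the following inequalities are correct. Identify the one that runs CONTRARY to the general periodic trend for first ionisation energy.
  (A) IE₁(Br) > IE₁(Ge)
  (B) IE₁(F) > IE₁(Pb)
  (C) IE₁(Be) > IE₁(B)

The general trend: first ionisation energy increases across a period and decreases down a group.
(A) Br (period 4, group 17) vs Ge (period 4, group 14): the stated order agrees with the simple trend.
(B) F (period 2, group 17) vs Pb (period 6, group 14): the stated order agrees with the simple trend.
(C) Be (period 2, group 2) vs B (period 2, group 13): the stated order contradicts the simple trend.
The exception is (C): removing B's lone 2p electron is easier than breaking Be's filled 2s².

(C)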